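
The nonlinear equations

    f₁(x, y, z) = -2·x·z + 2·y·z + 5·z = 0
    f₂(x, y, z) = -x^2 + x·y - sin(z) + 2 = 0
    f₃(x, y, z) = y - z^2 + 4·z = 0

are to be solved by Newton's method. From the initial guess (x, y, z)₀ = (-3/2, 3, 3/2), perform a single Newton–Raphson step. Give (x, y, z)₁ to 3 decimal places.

At (-3/2, 3, 3/2): F = (21.000, -5.74749, 6.750).
Jacobian J = [[-2·z, 2·z, -2·x + 2·y + 5], [-2·x + y, x, -cos(z)], [0, 1, -2·z + 4]].
At the point, J = [[-3.000, 3.000, 14.000], [6.000, -1.500, -0.07074], [0.000, 1.000, 1.000]] (det J = 70.28779).
Solving J·Δ = −F gives Δ = (-0.670, -6.499, -0.251).
Then the next iterate is (x, y, z)₁ = (-2.170, -3.499, 1.249).

(-2.170, -3.499, 1.249)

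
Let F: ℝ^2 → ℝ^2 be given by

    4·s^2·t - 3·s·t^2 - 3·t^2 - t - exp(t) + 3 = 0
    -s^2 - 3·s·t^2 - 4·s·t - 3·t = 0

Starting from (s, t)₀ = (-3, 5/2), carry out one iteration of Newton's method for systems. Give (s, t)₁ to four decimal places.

(-2.1576, 1.5632)

At (-3, 5/2): F = (115.817506, 69.7500).
Jacobian J = [[8·s·t - 3·t^2, 4·s^2 - 6·s·t - 6·t - exp(t) - 1], [-2·s - 3·t^2 - 4·t, -6·s·t - 4·s - 3]].
At the point, J = [[-78.7500, 52.817506], [-22.7500, 54.0000]] (det J = -3050.901738).
Solving J·Δ = −F gives Δ = (0.8424, -0.9368).
Then the next iterate is (s, t)₁ = (-2.1576, 1.5632).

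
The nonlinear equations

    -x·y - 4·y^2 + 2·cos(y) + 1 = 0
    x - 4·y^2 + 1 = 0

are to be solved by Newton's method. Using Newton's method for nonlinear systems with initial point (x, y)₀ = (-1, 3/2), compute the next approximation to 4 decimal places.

At (-1, 3/2): F = (-6.358526, -9.0000).
Jacobian J = [[-y, -x - 8·y - 2·sin(y)], [1, -8·y]].
At the point, J = [[-1.5000, -12.994990], [1.0000, -12.0000]] (det J = 30.994990).
Solving J·Δ = −F gives Δ = (1.3116, -0.6407).
Then the next iterate is (x, y)₁ = (0.3116, 0.8593).

(0.3116, 0.8593)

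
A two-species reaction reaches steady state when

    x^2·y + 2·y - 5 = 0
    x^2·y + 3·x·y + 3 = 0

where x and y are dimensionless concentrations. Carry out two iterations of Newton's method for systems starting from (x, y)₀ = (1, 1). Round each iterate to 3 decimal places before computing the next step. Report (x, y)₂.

At (1, 1): F = (-2.000, 7.000).
Jacobian J = [[2·x·y, x^2 + 2], [2·x·y + 3·y, x^2 + 3·x]].
At the point, J = [[2.000, 3.000], [5.000, 4.000]] (det J = -7.000).
Solving J·Δ = −F gives Δ = (-4.143, 3.429).
Then the next iterate is (x, y)₁ = (-3.143, 4.429).
Round to (-3.143, 4.429) and repeat: F = (47.60965, 4.99061), J = [[-27.84069, 11.87845], [-14.55369, 0.44945]].
Δ = (0.236, -3.454), so (x, y)₂ = (-2.907, 0.975).

(-2.907, 0.975)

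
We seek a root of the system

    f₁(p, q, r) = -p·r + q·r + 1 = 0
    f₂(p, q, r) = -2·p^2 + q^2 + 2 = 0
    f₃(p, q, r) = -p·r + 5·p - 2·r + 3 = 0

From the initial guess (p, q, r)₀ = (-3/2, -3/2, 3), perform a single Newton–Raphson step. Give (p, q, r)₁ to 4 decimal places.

(-1.7500, -2.0833, -10.0000)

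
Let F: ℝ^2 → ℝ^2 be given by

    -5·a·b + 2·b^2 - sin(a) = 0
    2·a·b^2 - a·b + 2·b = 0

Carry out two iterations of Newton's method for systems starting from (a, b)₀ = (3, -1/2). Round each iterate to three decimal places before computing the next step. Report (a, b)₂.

At (3, -1/2): F = (7.85888, 2.000).
Jacobian J = [[-5·b - cos(a), -5·a + 4·b], [2·b^2 - b, 4·a·b - a + 2]].
At the point, J = [[3.48999, -17.000], [1.000, -7.000]] (det J = -7.42995).
Solving J·Δ = −F gives Δ = (-2.828, -0.118).
Then the next iterate is (a, b)₁ = (0.172, -0.618).
Round to (0.172, -0.618) and repeat: F = (1.12417, -0.99832), J = [[2.10476, -3.332], [1.38185, 1.40282]].
Δ = (0.231, 0.484), so (a, b)₂ = (0.403, -0.134).

(0.403, -0.134)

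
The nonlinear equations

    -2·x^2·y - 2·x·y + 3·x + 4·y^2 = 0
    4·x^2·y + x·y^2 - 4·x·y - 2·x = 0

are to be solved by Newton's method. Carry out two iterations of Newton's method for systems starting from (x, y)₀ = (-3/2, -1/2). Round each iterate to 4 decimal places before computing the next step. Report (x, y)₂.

(-0.0844, -0.4250)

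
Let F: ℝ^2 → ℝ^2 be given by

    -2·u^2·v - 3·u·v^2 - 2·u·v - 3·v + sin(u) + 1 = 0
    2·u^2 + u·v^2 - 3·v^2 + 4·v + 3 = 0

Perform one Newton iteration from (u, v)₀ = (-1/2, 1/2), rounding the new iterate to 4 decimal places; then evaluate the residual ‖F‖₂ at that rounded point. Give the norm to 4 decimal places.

At (-1/2, 1/2): F = (-0.354426, 4.6250).
Jacobian J = [[-4·u·v - 3·v^2 - 2·v + cos(u), -2·u^2 - 6·u·v - 2·u - 3], [4·u + v^2, 2·u·v - 6·v + 4]].
At the point, J = [[0.127583, -1.0000], [-1.7500, 0.5000]] (det J = -1.686209).
Solving J·Δ = −F gives Δ = (2.6377, -0.0179).
Then the next iterate is (u, v)₁ = (2.1377, 0.4821).
Re-evaluating at (2.1377, 0.4821): F = (-7.560602, 13.867506), so ‖F‖₂ = 15.7946.

15.7946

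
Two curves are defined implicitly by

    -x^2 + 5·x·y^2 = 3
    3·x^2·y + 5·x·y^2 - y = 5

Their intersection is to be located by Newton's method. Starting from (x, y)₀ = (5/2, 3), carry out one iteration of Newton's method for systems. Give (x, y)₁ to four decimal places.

(1.6843, 2.0584)

At (5/2, 3): F = (103.2500, 160.7500).
Jacobian J = [[-2·x + 5·y^2, 10·x·y], [6·x·y + 5·y^2, 3·x^2 + 10·x·y - 1]].
At the point, J = [[40.0000, 75.0000], [90.0000, 92.7500]] (det J = -3040.0000).
Solving J·Δ = −F gives Δ = (-0.8157, -0.9416).
Then the next iterate is (x, y)₁ = (1.6843, 2.0584).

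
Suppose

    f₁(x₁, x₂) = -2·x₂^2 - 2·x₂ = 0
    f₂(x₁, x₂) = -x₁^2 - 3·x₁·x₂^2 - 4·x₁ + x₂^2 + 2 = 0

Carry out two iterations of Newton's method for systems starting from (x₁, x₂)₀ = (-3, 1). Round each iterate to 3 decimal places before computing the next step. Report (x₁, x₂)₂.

(1.800, 0.067)

At (-3, 1): F = (-4.000, 15.000).
Jacobian J = [[0, -4·x₂ - 2], [-2·x₁ - 3·x₂^2 - 4, -6·x₁·x₂ + 2·x₂]].
At the point, J = [[0.000, -6.000], [-1.000, 20.000]] (det J = -6.000).
Solving J·Δ = −F gives Δ = (1.667, -0.667).
Then the next iterate is (x₁, x₂)₁ = (-1.333, 0.333).
Round to (-1.333, 0.333) and repeat: F = (-0.88778, 6.10945), J = [[0.000, -3.332], [-1.66667, 3.32933]].
Δ = (3.133, -0.266), so (x₁, x₂)₂ = (1.800, 0.067).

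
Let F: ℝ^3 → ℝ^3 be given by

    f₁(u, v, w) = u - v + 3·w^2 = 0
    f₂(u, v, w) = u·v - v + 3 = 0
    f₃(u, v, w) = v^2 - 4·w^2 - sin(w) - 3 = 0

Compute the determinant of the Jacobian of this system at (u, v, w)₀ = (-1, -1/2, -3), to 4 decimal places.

J = [[1, -1, 6·w], [v, u - 1, 0], [0, 2·v, -8·w - cos(w)]].
At the point, J = [[1.0000, -1.0000, -18.0000], [-0.5000, -2.0000, 0.0000], [0.0000, -1.0000, 24.989992]].
det J = -71.4750.

-71.4750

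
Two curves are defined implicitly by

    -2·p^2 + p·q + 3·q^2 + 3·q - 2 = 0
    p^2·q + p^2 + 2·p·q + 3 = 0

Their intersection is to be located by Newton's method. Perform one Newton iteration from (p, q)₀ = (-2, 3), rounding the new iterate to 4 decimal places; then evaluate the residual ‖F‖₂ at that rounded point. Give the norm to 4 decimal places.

5.4726

At (-2, 3): F = (20.0000, 7.0000).
Jacobian J = [[-4·p + q, p + 6·q + 3], [2·p·q + 2·p + 2·q, p^2 + 2·p]].
At the point, J = [[11.0000, 19.0000], [-10.0000, 0.0000]] (det J = 190.0000).
Solving J·Δ = −F gives Δ = (0.7000, -1.4579).
Then the next iterate is (p, q)₁ = (-1.3000, 1.5421).
Re-evaluating at (-1.3000, 1.5421): F = (4.375787, 3.286689), so ‖F‖₂ = 5.4726.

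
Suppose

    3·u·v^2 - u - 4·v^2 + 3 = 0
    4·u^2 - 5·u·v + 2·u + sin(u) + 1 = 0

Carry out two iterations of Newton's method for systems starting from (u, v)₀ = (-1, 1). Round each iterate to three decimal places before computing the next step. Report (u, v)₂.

At (-1, 1): F = (-3.000, 7.15853).
Jacobian J = [[3·v^2 - 1, 6·u·v - 8·v], [8·u - 5·v + cos(u) + 2, -5·u]].
At the point, J = [[2.000, -14.000], [-10.45970, 5.000]] (det J = -136.43577).
Solving J·Δ = −F gives Δ = (0.625, -0.125).
Then the next iterate is (u, v)₁ = (-0.375, 0.875).
Round to (-0.375, 0.875) and repeat: F = (-0.54883, 2.08685), J = [[1.29688, -8.96875], [-4.44449, 1.875]].
Δ = (0.473, 0.007), so (u, v)₂ = (0.098, 0.882).

(0.098, 0.882)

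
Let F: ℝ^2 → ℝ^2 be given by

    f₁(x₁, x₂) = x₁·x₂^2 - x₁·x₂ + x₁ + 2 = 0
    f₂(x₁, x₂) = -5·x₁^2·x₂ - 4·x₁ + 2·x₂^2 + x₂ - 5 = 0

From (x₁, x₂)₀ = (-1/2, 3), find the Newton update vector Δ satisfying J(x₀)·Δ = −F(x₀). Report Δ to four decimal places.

At (-1/2, 3): F = (-1.5000, 14.2500).
Jacobian J = [[x₂^2 - x₂ + 1, 2·x₁·x₂ - x₁], [-10·x₁·x₂ - 4, -5·x₁^2 + 4·x₂ + 1]].
At the point, J = [[7.0000, -2.5000], [11.0000, 11.7500]] (det J = 109.7500).
Solving J·Δ = −F gives Δ = (-0.1640, -1.0592).

(-0.1640, -1.0592)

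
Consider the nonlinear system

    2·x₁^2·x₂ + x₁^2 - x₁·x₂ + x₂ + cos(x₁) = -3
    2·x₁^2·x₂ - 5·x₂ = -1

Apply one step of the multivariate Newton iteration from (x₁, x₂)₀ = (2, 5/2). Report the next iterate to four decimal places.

At (2, 5/2): F = (24.083853, 8.5000).
Jacobian J = [[4·x₁·x₂ + 2·x₁ - x₂ - sin(x₁), 2·x₁^2 - x₁ + 1], [4·x₁·x₂, 2·x₁^2 - 5]].
At the point, J = [[20.590703, 7.0000], [20.0000, 3.0000]] (det J = -78.227892).
Solving J·Δ = −F gives Δ = (0.1630, -3.9200).
Then the next iterate is (x₁, x₂)₁ = (2.1630, -1.4200).

(2.1630, -1.4200)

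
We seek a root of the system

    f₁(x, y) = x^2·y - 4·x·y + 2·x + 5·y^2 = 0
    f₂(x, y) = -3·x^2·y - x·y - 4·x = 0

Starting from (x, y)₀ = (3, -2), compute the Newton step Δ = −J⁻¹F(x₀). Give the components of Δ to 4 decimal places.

(-0.1710, 1.4062)

At (3, -2): F = (32.0000, 48.0000).
Jacobian J = [[2·x·y - 4·y + 2, x^2 - 4·x + 10·y], [-6·x·y - y - 4, -3·x^2 - x]].
At the point, J = [[-2.0000, -23.0000], [34.0000, -30.0000]] (det J = 842.0000).
Solving J·Δ = −F gives Δ = (-0.1710, 1.4062).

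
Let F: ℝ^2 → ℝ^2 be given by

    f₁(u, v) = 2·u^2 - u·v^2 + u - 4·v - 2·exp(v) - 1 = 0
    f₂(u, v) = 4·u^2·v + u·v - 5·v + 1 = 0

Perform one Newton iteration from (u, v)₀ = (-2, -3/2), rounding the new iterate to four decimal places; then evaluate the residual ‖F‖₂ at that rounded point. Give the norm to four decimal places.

At (-2, -3/2): F = (15.053740, -12.5000).
Jacobian J = [[4·u - v^2 + 1, -2·u·v - 2·exp(v) - 4], [8·u·v + v, 4·u^2 + u - 5]].
At the point, J = [[-9.2500, -10.446260], [22.5000, 9.0000]] (det J = 151.790857).
Solving J·Δ = −F gives Δ = (-0.0323, 1.4697).
Then the next iterate is (u, v)₁ = (-2.0323, -0.0303).
Re-evaluating at (-2.0323, -0.0303): F = (3.410944, 0.712493), so ‖F‖₂ = 3.4846.

3.4846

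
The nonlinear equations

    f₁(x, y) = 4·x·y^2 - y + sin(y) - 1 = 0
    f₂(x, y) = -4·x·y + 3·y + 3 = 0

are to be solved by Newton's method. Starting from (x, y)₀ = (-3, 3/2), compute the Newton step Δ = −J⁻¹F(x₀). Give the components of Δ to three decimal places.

(5.939, 0.676)

At (-3, 3/2): F = (-28.50251, 25.500).
Jacobian J = [[4·y^2, 8·x·y + cos(y) - 1], [-4·y, -4·x + 3]].
At the point, J = [[9.000, -36.92926], [-6.000, 15.000]] (det J = -86.57558).
Solving J·Δ = −F gives Δ = (5.939, 0.676).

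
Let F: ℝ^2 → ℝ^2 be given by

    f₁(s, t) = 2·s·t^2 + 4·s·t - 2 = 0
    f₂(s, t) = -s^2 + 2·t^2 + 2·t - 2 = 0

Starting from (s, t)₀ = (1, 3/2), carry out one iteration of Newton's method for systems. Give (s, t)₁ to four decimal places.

At (1, 3/2): F = (8.5000, 4.5000).
Jacobian J = [[2·t^2 + 4·t, 4·s·t + 4·s], [-2·s, 4·t + 2]].
At the point, J = [[10.5000, 10.0000], [-2.0000, 8.0000]] (det J = 104.0000).
Solving J·Δ = −F gives Δ = (-0.2212, -0.6178).
Then the next iterate is (s, t)₁ = (0.7788, 0.8822).

(0.7788, 0.8822)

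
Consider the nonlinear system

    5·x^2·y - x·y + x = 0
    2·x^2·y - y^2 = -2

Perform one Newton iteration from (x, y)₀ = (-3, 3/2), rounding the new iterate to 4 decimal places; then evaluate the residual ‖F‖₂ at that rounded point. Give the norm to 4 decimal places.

20.0564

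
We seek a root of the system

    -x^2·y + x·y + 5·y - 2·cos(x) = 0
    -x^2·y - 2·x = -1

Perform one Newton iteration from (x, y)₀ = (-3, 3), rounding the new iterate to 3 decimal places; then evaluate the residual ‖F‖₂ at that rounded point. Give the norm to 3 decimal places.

6.205

At (-3, 3): F = (-19.02002, -20.000).
Jacobian J = [[-2·x·y + y + 2·sin(x), -x^2 + x + 5], [-2·x·y - 2, -x^2]].
At the point, J = [[20.71776, -7.000], [16.000, -9.000]] (det J = -74.45984).
Solving J·Δ = −F gives Δ = (0.419, -1.478).
Then the next iterate is (x, y)₁ = (-2.581, 1.522).
Re-evaluating at (-2.581, 1.522): F = (-4.76330, -3.97690), so ‖F‖₂ = 6.205.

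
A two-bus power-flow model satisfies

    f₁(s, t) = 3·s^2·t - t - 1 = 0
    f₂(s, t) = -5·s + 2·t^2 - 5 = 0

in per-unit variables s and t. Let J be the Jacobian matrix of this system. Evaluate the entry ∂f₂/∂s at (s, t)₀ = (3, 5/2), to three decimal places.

-5.000

∂f₂/∂s = -5.
At (3, 5/2) this is -5.000.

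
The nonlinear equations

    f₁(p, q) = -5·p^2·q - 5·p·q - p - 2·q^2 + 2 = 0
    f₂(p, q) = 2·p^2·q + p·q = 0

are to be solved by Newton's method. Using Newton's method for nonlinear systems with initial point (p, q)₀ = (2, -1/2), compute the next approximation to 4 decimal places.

(2.4545, 0.2045)

At (2, -1/2): F = (14.5000, -5.0000).
Jacobian J = [[-10·p·q - 5·q - 1, -5·p^2 - 5·p - 4·q], [4·p·q + q, 2·p^2 + p]].
At the point, J = [[11.5000, -28.0000], [-4.5000, 10.0000]] (det J = -11.0000).
Solving J·Δ = −F gives Δ = (0.4545, 0.7045).
Then the next iterate is (p, q)₁ = (2.4545, 0.2045).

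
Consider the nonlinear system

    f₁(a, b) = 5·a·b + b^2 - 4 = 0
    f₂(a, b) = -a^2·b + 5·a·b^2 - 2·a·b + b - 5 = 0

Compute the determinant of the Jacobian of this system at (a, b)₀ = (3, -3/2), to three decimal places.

163.500

J = [[5·b, 5·a + 2·b], [-2·a·b + 5·b^2 - 2·b, -a^2 + 10·a·b - 2·a + 1]].
At the point, J = [[-7.500, 12.000], [23.250, -59.000]].
det J = 163.500.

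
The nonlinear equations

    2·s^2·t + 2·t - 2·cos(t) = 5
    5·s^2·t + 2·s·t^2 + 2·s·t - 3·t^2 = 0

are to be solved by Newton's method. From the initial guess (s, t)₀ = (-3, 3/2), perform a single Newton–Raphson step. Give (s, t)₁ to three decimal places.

(-2.108, 1.100)

At (-3, 3/2): F = (24.85853, 38.250).
Jacobian J = [[4·s·t, 2·s^2 + 2·sin(t) + 2], [10·s·t + 2·t^2 + 2·t, 5·s^2 + 4·s·t + 2·s - 6·t]].
At the point, J = [[-18.000, 21.99499], [-37.500, 12.000]] (det J = 608.81212).
Solving J·Δ = −F gives Δ = (0.892, -0.400).
Then the next iterate is (s, t)₁ = (-2.108, 1.100).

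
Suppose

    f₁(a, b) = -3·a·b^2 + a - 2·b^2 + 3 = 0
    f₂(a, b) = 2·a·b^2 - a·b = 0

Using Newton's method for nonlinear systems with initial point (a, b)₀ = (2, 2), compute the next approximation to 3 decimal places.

(1.842, 1.211)

At (2, 2): F = (-27.000, 12.000).
Jacobian J = [[-3·b^2 + 1, -6·a·b - 4·b], [2·b^2 - b, 4·a·b - a]].
At the point, J = [[-11.000, -32.000], [6.000, 14.000]] (det J = 38.000).
Solving J·Δ = −F gives Δ = (-0.158, -0.789).
Then the next iterate is (a, b)₁ = (1.842, 1.211).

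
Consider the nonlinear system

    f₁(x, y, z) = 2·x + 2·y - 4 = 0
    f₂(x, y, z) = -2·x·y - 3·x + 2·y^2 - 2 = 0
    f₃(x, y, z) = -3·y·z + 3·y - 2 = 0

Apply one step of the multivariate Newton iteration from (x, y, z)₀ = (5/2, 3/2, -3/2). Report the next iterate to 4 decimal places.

(0.4286, 1.5714, 0.6746)

At (5/2, 3/2, -3/2): F = (4.0000, -12.5000, 9.2500).
Jacobian J = [[2, 2, 0], [-2·y - 3, -2·x + 4·y, 0], [0, -3·z + 3, -3·y]].
At the point, J = [[2.0000, 2.0000, 0.0000], [-6.0000, 1.0000, 0.0000], [0.0000, 7.5000, -4.5000]] (det J = -63.0000).
Solving J·Δ = −F gives Δ = (-2.0714, 0.0714, 2.1746).
Then the next iterate is (x, y, z)₁ = (0.4286, 1.5714, 0.6746).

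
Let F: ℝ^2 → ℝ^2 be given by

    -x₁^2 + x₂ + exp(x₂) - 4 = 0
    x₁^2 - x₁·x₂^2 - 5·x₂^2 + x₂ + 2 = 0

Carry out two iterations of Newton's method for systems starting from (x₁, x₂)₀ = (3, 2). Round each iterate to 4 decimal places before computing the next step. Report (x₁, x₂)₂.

At (3, 2): F = (-3.610944, -19.0000).
Jacobian J = [[-2·x₁, exp(x₂) + 1], [2·x₁ - x₂^2, -2·x₁·x₂ - 10·x₂ + 1]].
At the point, J = [[-6.0000, 8.389056], [2.0000, -31.0000]] (det J = 169.221888).
Solving J·Δ = −F gives Δ = (-1.6034, -0.7163).
Then the next iterate is (x₁, x₂)₁ = (1.3966, 1.2837).
Round to (1.3966, 1.2837) and repeat: F = (-1.056820, -5.306674), J = [[-2.7932, 4.609972], [1.145314, -15.422631]].
Δ = (-1.0784, -0.4242), so (x₁, x₂)₂ = (0.3182, 0.8595).

(0.3182, 0.8595)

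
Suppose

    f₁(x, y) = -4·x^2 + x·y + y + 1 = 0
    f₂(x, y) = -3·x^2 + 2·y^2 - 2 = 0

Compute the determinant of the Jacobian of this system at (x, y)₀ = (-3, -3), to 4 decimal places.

J = [[-8·x + y, x + 1], [-6·x, 4·y]].
At the point, J = [[21.0000, -2.0000], [18.0000, -12.0000]].
det J = -216.0000.

-216.0000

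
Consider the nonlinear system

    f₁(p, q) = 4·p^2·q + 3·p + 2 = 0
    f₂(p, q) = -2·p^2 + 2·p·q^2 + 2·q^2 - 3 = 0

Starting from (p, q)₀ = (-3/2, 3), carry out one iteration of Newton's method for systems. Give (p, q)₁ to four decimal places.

(-1.4167, 0.5833)

At (-3/2, 3): F = (24.5000, -16.5000).
Jacobian J = [[8·p·q + 3, 4·p^2], [-4·p + 2·q^2, 4·p·q + 4·q]].
At the point, J = [[-33.0000, 9.0000], [24.0000, -6.0000]] (det J = -18.0000).
Solving J·Δ = −F gives Δ = (0.0833, -2.4167).
Then the next iterate is (p, q)₁ = (-1.4167, 0.5833).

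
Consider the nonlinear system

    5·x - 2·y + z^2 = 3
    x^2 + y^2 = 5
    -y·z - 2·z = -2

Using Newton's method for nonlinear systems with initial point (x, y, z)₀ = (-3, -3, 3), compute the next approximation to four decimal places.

(-2.8485, -0.9848, 4.0455)

At (-3, -3, 3): F = (-3.0000, 13.0000, 5.0000).
Jacobian J = [[5, -2, 2·z], [2·x, 2·y, 0], [0, -z, -y - 2]].
At the point, J = [[5.0000, -2.0000, 6.0000], [-6.0000, -6.0000, 0.0000], [0.0000, -3.0000, 1.0000]] (det J = 66.0000).
Solving J·Δ = −F gives Δ = (0.1515, 2.0152, 1.0455).
Then the next iterate is (x, y, z)₁ = (-2.8485, -0.9848, 4.0455).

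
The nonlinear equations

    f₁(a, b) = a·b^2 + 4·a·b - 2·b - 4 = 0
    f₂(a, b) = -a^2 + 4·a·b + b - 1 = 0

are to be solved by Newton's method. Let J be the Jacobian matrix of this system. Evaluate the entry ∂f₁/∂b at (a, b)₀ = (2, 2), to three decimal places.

∂f₁/∂b = 2·a·b + 4·a - 2.
At (2, 2) this is 14.000.

14.000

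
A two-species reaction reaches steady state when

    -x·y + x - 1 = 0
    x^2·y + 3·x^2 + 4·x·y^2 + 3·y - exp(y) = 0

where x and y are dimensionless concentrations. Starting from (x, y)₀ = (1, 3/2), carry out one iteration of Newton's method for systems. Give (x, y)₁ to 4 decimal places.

At (1, 3/2): F = (-1.5000, 13.518311).
Jacobian J = [[-y + 1, -x], [2·x·y + 6·x + 4·y^2, x^2 + 8·x·y - exp(y) + 3]].
At the point, J = [[-0.5000, -1.0000], [18.0000, 11.518311]] (det J = 12.240845).
Solving J·Δ = −F gives Δ = (0.3071, -1.6535).
Then the next iterate is (x, y)₁ = (1.3071, -0.1535).

(1.3071, -0.1535)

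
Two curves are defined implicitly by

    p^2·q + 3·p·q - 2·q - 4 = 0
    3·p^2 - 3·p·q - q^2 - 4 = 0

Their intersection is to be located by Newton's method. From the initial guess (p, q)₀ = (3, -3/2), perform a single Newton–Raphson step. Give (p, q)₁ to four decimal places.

At (3, -3/2): F = (-28.0000, 34.2500).
Jacobian J = [[2·p·q + 3·q, p^2 + 3·p - 2], [6·p - 3·q, -3·p - 2·q]].
At the point, J = [[-13.5000, 16.0000], [22.5000, -6.0000]] (det J = -279.0000).
Solving J·Δ = −F gives Δ = (-1.3620, 0.6008).
Then the next iterate is (p, q)₁ = (1.6380, -0.8992).

(1.6380, -0.8992)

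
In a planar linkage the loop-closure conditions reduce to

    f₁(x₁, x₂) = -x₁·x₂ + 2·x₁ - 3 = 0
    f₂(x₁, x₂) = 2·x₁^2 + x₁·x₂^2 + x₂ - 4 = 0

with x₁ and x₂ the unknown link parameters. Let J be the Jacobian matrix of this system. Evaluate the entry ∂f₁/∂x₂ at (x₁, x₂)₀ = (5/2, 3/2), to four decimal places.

-2.5000

∂f₁/∂x₂ = -x₁.
At (5/2, 3/2) this is -2.5000.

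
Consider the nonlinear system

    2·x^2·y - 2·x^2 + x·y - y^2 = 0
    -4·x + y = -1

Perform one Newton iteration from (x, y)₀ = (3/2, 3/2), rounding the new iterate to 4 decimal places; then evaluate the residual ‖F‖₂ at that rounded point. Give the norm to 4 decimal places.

At (3/2, 3/2): F = (2.2500, -3.5000).
Jacobian J = [[4·x·y - 4·x + y, 2·x^2 + x - 2·y], [-4, 1]].
At the point, J = [[4.5000, 3.0000], [-4.0000, 1.0000]] (det J = 16.5000).
Solving J·Δ = −F gives Δ = (-0.7727, 0.4091).
Then the next iterate is (x, y)₁ = (0.7273, 1.9091).
Re-evaluating at (0.7273, 1.9091): F = (-1.294410, -0.0001), so ‖F‖₂ = 1.2944.

1.2944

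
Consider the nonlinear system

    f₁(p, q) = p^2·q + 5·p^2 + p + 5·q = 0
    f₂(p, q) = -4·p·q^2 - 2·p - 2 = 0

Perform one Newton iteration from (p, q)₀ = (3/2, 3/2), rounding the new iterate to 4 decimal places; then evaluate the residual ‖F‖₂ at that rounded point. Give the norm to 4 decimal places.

9.1244

At (3/2, 3/2): F = (23.6250, -18.5000).
Jacobian J = [[2·p·q + 10·p + 1, p^2 + 5], [-4·q^2 - 2, -8·p·q]].
At the point, J = [[20.5000, 7.2500], [-11.0000, -18.0000]] (det J = -289.2500).
Solving J·Δ = −F gives Δ = (-1.0065, -0.4127).
Then the next iterate is (p, q)₁ = (0.4935, 1.0873).
Re-evaluating at (0.4935, 1.0873): F = (7.412515, -5.320705), so ‖F‖₂ = 9.1244.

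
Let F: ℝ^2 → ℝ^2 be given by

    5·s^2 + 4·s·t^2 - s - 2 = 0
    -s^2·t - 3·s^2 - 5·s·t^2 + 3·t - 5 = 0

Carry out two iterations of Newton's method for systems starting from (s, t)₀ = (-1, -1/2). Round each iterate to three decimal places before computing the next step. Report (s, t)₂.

At (-1, -1/2): F = (3.000, -7.750).
Jacobian J = [[10·s + 4·t^2 - 1, 8·s·t], [-2·s·t - 6·s - 5·t^2, -s^2 - 10·s·t + 3]].
At the point, J = [[-10.000, 4.000], [3.750, -3.000]] (det J = 15.000).
Solving J·Δ = −F gives Δ = (-1.467, -4.417).
Then the next iterate is (s, t)₁ = (-2.467, -4.917).
Round to (-2.467, -4.917) and repeat: F = (-207.68010, 290.13796), J = [[71.03756, 97.04191], [-130.34292, -124.38848]].
Δ = (0.609, 1.694), so (s, t)₂ = (-1.858, -3.223).

(-1.858, -3.223)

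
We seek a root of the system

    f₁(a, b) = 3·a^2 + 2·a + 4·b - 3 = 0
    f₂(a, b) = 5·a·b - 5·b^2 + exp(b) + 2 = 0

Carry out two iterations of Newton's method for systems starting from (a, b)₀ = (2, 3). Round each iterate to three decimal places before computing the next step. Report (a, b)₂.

(1.187, -0.800)

At (2, 3): F = (25.000, 7.08554).
Jacobian J = [[6·a + 2, 4], [5·b, 5·a - 10·b + exp(b)]].
At the point, J = [[14.000, 4.000], [15.000, 0.08554]] (det J = -58.80248).
Solving J·Δ = −F gives Δ = (-0.446, -4.690).
Then the next iterate is (a, b)₁ = (1.554, -1.690).
Round to (1.554, -1.690) and repeat: F = (0.59275, -25.22728), J = [[11.324, 4.000], [-8.450, 24.85452]].
Δ = (-0.367, 0.890), so (a, b)₂ = (1.187, -0.800).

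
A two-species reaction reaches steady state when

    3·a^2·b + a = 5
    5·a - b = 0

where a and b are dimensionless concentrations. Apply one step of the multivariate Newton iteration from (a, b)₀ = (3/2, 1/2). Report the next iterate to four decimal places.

(0.2994, 1.4968)

At (3/2, 1/2): F = (-0.1250, 7.0000).
Jacobian J = [[6·a·b + 1, 3·a^2], [5, -1]].
At the point, J = [[5.5000, 6.7500], [5.0000, -1.0000]] (det J = -39.2500).
Solving J·Δ = −F gives Δ = (-1.2006, 0.9968).
Then the next iterate is (a, b)₁ = (0.2994, 1.4968).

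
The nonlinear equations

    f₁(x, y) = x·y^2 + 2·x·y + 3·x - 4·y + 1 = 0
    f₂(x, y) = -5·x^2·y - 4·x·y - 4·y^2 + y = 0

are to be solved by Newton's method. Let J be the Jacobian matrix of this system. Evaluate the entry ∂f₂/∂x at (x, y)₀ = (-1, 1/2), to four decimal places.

3.0000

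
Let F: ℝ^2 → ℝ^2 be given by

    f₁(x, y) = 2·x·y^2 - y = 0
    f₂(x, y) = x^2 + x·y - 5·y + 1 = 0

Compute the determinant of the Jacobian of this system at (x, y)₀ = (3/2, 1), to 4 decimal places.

-27.0000

J = [[2·y^2, 4·x·y - 1], [2·x + y, x - 5]].
At the point, J = [[2.0000, 5.0000], [4.0000, -3.5000]].
det J = -27.0000.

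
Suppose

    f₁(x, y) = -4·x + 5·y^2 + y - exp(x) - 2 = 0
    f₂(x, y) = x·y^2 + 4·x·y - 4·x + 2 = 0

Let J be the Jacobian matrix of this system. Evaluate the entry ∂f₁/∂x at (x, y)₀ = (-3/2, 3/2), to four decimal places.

∂f₁/∂x = -exp(x) - 4.
At (-3/2, 3/2) this is -4.2231.

-4.2231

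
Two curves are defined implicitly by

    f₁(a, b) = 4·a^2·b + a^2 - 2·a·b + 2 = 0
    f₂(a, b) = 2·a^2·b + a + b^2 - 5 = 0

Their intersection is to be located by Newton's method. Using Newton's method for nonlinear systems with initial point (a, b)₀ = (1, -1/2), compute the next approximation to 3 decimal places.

(-10.500, -7.250)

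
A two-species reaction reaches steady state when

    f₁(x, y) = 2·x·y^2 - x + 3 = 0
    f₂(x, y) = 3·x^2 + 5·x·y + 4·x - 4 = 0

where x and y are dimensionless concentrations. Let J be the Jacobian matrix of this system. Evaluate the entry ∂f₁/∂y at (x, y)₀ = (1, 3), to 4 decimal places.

12.0000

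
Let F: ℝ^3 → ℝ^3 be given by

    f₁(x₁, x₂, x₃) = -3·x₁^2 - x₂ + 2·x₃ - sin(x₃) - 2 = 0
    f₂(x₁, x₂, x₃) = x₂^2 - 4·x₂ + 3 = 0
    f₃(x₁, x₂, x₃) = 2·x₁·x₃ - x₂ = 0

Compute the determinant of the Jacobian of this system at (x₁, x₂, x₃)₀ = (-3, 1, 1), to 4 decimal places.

J = [[-6·x₁, -1, -cos(x₃) + 2], [0, 2·x₂ - 4, 0], [2·x₃, -1, 2·x₁]].
At the point, J = [[18.0000, -1.0000, 1.459698], [0.0000, -2.0000, 0.0000], [2.0000, -1.0000, -6.0000]].
det J = 221.8388.

221.8388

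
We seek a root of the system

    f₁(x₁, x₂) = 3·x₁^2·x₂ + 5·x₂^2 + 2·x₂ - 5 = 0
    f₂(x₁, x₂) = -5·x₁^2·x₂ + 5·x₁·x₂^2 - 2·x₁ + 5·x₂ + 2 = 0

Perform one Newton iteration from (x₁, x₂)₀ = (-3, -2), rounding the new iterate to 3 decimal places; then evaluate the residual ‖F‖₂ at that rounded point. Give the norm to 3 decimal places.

16.897

At (-3, -2): F = (-43.000, 28.000).
Jacobian J = [[6·x₁·x₂, 3·x₁^2 + 10·x₂ + 2], [-10·x₁·x₂ + 5·x₂^2 - 2, -5·x₁^2 + 10·x₁·x₂ + 5]].
At the point, J = [[36.000, 9.000], [-42.000, 20.000]] (det J = 1098.000).
Solving J·Δ = −F gives Δ = (1.013, 0.727).
Then the next iterate is (x₁, x₂)₁ = (-1.987, -1.273).
Re-evaluating at (-1.987, -1.273): F = (-14.52141, 8.63914), so ‖F‖₂ = 16.897.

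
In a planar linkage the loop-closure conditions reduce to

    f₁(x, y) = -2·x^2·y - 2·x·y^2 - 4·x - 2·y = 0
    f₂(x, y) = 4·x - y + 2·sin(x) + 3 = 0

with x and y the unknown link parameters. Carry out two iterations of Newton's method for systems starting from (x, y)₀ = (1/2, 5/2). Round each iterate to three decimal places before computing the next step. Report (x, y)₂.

(-0.272, 1.369)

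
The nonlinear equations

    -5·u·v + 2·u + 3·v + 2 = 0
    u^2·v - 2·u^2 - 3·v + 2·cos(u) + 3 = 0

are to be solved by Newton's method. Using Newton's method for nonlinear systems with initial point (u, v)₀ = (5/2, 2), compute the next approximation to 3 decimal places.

(0.286, 2.601)

At (5/2, 2): F = (-12.000, -4.60229).
Jacobian J = [[-5·v + 2, -5·u + 3], [2·u·v - 4·u - 2·sin(u), u^2 - 3]].
At the point, J = [[-8.000, -9.500], [-1.19694, 3.250]] (det J = -37.37097).
Solving J·Δ = −F gives Δ = (-2.214, 0.601).
Then the next iterate is (u, v)₁ = (0.286, 2.601).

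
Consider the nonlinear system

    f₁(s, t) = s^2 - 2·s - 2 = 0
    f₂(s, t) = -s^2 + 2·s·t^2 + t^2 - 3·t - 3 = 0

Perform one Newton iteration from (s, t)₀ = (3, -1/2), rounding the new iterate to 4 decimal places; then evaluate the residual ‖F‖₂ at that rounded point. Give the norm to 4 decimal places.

3.1048

At (3, -1/2): F = (1.0000, -8.7500).
Jacobian J = [[2·s - 2, 0], [-2·s + 2·t^2, 4·s·t + 2·t - 3]].
At the point, J = [[4.0000, 0.0000], [-5.5000, -10.0000]] (det J = -40.0000).
Solving J·Δ = −F gives Δ = (-0.2500, -0.7375).
Then the next iterate is (s, t)₁ = (2.7500, -1.2375).
Re-evaluating at (2.7500, -1.2375): F = (0.0625, 3.104141), so ‖F‖₂ = 3.1048.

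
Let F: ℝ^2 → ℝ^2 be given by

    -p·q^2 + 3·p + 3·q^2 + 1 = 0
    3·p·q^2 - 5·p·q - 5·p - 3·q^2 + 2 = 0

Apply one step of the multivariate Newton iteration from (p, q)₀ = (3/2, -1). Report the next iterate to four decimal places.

At (3/2, -1): F = (7.0000, 3.5000).
Jacobian J = [[-q^2 + 3, -2·p·q + 6·q], [3·q^2 - 5·q - 5, 6·p·q - 5·p - 6·q]].
At the point, J = [[2.0000, -3.0000], [3.0000, -10.5000]] (det J = -12.0000).
Solving J·Δ = −F gives Δ = (-5.2500, -1.1667).
Then the next iterate is (p, q)₁ = (-3.7500, -2.1667).

(-3.7500, -2.1667)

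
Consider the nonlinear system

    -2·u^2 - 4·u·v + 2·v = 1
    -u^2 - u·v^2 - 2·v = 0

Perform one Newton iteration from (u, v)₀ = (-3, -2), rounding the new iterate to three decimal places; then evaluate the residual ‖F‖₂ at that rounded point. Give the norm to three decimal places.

At (-3, -2): F = (-47.000, 7.000).
Jacobian J = [[-4·u - 4·v, -4·u + 2], [-2·u - v^2, -2·u·v - 2]].
At the point, J = [[20.000, 14.000], [2.000, -14.000]] (det J = -308.000).
Solving J·Δ = −F gives Δ = (1.818, 0.760).
Then the next iterate is (u, v)₁ = (-1.182, -1.240).
Re-evaluating at (-1.182, -1.240): F = (-12.13697, 2.90032), so ‖F‖₂ = 12.479.

12.479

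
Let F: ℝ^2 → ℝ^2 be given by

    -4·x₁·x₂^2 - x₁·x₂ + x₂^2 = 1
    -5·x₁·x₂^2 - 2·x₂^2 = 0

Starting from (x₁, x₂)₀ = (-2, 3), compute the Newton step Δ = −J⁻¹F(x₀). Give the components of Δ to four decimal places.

(-0.1481, -1.6389)

At (-2, 3): F = (86.0000, 72.0000).
Jacobian J = [[-4·x₂^2 - x₂, -8·x₁·x₂ - x₁ + 2·x₂], [-5·x₂^2, -10·x₁·x₂ - 4·x₂]].
At the point, J = [[-39.0000, 56.0000], [-45.0000, 48.0000]] (det J = 648.0000).
Solving J·Δ = −F gives Δ = (-0.1481, -1.6389).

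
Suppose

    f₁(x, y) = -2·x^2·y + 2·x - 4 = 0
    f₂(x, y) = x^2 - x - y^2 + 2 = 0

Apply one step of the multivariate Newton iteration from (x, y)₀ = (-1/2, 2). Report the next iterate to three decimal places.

(0.435, 1.220)

At (-1/2, 2): F = (-6.000, -1.250).
Jacobian J = [[-4·x·y + 2, -2·x^2], [2·x - 1, -2·y]].
At the point, J = [[6.000, -0.500], [-2.000, -4.000]] (det J = -25.000).
Solving J·Δ = −F gives Δ = (0.935, -0.780).
Then the next iterate is (x, y)₁ = (0.435, 1.220).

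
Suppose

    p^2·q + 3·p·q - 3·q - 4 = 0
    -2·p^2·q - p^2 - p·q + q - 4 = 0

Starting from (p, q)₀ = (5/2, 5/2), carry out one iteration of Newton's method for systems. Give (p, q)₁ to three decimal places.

At (5/2, 5/2): F = (22.875, -45.250).
Jacobian J = [[2·p·q + 3·q, p^2 + 3·p - 3], [-4·p·q - 2·p - q, -2·p^2 - p + 1]].
At the point, J = [[20.000, 10.750], [-32.500, -14.000]] (det J = 69.375).
Solving J·Δ = −F gives Δ = (-2.395, 2.329).
Then the next iterate is (p, q)₁ = (0.105, 4.829).

(0.105, 4.829)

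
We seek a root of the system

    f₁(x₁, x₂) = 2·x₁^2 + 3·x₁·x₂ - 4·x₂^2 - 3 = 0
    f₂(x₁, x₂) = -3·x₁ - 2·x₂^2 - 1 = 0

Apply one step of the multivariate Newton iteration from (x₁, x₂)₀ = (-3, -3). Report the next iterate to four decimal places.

(-1.9275, -1.8986)

At (-3, -3): F = (6.0000, -10.0000).
Jacobian J = [[4·x₁ + 3·x₂, 3·x₁ - 8·x₂], [-3, -4·x₂]].
At the point, J = [[-21.0000, 15.0000], [-3.0000, 12.0000]] (det J = -207.0000).
Solving J·Δ = −F gives Δ = (1.0725, 1.1014).
Then the next iterate is (x₁, x₂)₁ = (-1.9275, -1.8986).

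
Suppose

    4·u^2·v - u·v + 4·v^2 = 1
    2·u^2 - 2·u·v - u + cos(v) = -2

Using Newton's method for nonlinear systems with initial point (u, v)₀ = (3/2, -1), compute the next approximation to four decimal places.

At (3/2, -1): F = (-4.5000, 8.540302).
Jacobian J = [[8·u·v - v, 4·u^2 - u + 8·v], [4·u - 2·v - 1, -2·u - sin(v)]].
At the point, J = [[-11.0000, -0.5000], [7.0000, -2.158529]] (det J = 27.243819).
Solving J·Δ = −F gives Δ = (-0.5133, 2.2920).
Then the next iterate is (u, v)₁ = (0.9867, 1.2920).

(0.9867, 1.2920)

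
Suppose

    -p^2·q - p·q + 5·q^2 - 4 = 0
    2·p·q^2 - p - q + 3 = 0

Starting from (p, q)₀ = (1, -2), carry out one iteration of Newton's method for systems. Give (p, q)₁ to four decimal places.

At (1, -2): F = (20.0000, 12.0000).
Jacobian J = [[-2·p·q - q, -p^2 - p + 10·q], [2·q^2 - 1, 4·p·q - 1]].
At the point, J = [[6.0000, -22.0000], [7.0000, -9.0000]] (det J = 100.0000).
Solving J·Δ = −F gives Δ = (-0.8400, 0.6800).
Then the next iterate is (p, q)₁ = (0.1600, -1.3200).

(0.1600, -1.3200)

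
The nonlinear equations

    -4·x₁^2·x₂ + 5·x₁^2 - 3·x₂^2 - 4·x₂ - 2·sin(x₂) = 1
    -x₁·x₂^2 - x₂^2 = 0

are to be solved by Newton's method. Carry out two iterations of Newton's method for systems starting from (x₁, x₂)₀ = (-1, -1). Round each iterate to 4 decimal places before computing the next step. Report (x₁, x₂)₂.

At (-1, -1): F = (10.682942, 0.0000).
Jacobian J = [[-8·x₁·x₂ + 10·x₁, -4·x₁^2 - 6·x₂ - 2·cos(x₂) - 4], [-x₂^2, -2·x₁·x₂ - 2·x₂]].
At the point, J = [[-18.0000, -3.080605], [-1.0000, 0.0000]] (det J = -3.080605).
Solving J·Δ = −F gives Δ = (0.0000, 3.4678).
Then the next iterate is (x₁, x₂)₁ = (-1.0000, 2.4678).
Round to (-1.0000, 2.4678) and repeat: F = (-35.260419, 0.0000), J = [[9.7424, -21.243878], [-6.090037, 0.0000]].
Δ = (0.0000, -1.6598), so (x₁, x₂)₂ = (-1.0000, 0.8080).

(-1.0000, 0.8080)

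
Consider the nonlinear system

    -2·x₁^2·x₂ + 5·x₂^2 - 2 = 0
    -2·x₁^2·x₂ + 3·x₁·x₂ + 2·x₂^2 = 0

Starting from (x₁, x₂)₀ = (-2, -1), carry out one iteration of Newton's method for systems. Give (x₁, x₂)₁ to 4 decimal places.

(-0.3333, -1.1296)

At (-2, -1): F = (11.0000, 16.0000).
Jacobian J = [[-4·x₁·x₂, -2·x₁^2 + 10·x₂], [-4·x₁·x₂ + 3·x₂, -2·x₁^2 + 3·x₁ + 4·x₂]].
At the point, J = [[-8.0000, -18.0000], [-11.0000, -18.0000]] (det J = -54.0000).
Solving J·Δ = −F gives Δ = (1.6667, -0.1296).
Then the next iterate is (x₁, x₂)₁ = (-0.3333, -1.1296).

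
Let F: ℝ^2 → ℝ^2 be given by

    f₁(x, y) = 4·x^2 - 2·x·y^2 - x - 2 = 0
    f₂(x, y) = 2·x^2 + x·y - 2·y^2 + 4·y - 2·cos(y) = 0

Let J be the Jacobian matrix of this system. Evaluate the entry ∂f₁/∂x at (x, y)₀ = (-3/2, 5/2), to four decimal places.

∂f₁/∂x = 8·x - 2·y^2 - 1.
At (-3/2, 5/2) this is -25.5000.

-25.5000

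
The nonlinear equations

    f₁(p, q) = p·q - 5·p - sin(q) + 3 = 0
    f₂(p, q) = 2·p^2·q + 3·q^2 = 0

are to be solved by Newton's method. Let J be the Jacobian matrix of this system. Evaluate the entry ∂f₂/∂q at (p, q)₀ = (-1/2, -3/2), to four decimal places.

∂f₂/∂q = 2·p^2 + 6·q.
At (-1/2, -3/2) this is -8.5000.

-8.5000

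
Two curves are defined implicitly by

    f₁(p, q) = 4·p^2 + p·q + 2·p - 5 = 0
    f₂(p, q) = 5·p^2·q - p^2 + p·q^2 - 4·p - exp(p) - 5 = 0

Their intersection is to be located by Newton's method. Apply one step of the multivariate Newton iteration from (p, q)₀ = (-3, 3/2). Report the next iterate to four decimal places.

At (-3, 3/2): F = (20.5000, 58.700213).
Jacobian J = [[8·p + q + 2, p], [10·p·q - 2·p + q^2 - exp(p) - 4, 5·p^2 + 2·p·q]].
At the point, J = [[-20.5000, -3.0000], [-40.799787, 36.0000]] (det J = -860.399361).
Solving J·Δ = −F gives Δ = (1.0624, -0.4265).
Then the next iterate is (p, q)₁ = (-1.9376, 1.0735).

(-1.9376, 1.0735)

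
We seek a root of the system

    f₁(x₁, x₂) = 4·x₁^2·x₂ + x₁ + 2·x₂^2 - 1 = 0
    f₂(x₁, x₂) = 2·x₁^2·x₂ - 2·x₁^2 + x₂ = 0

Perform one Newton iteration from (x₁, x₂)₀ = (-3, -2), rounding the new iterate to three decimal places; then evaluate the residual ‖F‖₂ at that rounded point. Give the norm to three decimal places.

60.831

At (-3, -2): F = (-68.000, -56.000).
Jacobian J = [[8·x₁·x₂ + 1, 4·x₁^2 + 4·x₂], [4·x₁·x₂ - 4·x₁, 2·x₁^2 + 1]].
At the point, J = [[49.000, 28.000], [36.000, 19.000]] (det J = -77.000).
Solving J·Δ = −F gives Δ = (3.584, -3.844).
Then the next iterate is (x₁, x₂)₁ = (0.584, -5.844).
Re-evaluating at (0.584, -5.844): F = (59.91615, -10.51237), so ‖F‖₂ = 60.831.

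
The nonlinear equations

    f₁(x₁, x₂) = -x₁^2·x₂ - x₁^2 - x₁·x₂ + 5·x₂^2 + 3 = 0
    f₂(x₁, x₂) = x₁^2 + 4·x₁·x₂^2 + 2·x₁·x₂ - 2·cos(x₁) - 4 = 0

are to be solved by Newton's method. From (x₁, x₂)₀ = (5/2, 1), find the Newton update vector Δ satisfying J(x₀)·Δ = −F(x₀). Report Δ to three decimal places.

At (5/2, 1): F = (-7.000, 18.85229).
Jacobian J = [[-2·x₁·x₂ - 2·x₁ - x₂, -x₁^2 - x₁ + 10·x₂], [2·x₁ + 4·x₂^2 + 2·x₂ + 2·sin(x₁), 8·x₁·x₂ + 2·x₁]].
At the point, J = [[-11.000, 1.250], [12.19694, 25.000]] (det J = -290.24618).
Solving J·Δ = −F gives Δ = (-0.684, -0.420).

(-0.684, -0.420)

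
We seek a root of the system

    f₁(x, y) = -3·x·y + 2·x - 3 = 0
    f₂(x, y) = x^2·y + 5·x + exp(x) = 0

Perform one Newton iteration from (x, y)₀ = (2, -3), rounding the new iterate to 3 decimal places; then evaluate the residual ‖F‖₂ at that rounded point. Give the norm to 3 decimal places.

At (2, -3): F = (19.000, 5.38906).
Jacobian J = [[-3·y + 2, -3·x], [2·x·y + exp(x) + 5, x^2]].
At the point, J = [[11.000, -6.000], [0.38906, 4.000]] (det J = 46.33434).
Solving J·Δ = −F gives Δ = (-2.338, -1.120).
Then the next iterate is (x, y)₁ = (-0.338, -4.120).
Re-evaluating at (-0.338, -4.120): F = (-7.85368, -1.44749), so ‖F‖₂ = 7.986.

7.986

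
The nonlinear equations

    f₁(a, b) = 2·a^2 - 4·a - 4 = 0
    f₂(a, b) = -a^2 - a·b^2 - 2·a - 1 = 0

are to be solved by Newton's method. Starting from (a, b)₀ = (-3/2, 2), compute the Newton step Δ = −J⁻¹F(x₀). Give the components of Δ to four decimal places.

At (-3/2, 2): F = (6.5000, 5.7500).
Jacobian J = [[4·a - 4, 0], [-2·a - b^2 - 2, -2·a·b]].
At the point, J = [[-10.0000, 0.0000], [-3.0000, 6.0000]] (det J = -60.0000).
Solving J·Δ = −F gives Δ = (0.6500, -0.6333).

(0.6500, -0.6333)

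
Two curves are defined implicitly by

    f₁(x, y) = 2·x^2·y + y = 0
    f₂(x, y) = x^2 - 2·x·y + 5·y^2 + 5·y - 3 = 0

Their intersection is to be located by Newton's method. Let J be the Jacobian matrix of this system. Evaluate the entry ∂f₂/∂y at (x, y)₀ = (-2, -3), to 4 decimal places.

∂f₂/∂y = -2·x + 10·y + 5.
At (-2, -3) this is -21.0000.

-21.0000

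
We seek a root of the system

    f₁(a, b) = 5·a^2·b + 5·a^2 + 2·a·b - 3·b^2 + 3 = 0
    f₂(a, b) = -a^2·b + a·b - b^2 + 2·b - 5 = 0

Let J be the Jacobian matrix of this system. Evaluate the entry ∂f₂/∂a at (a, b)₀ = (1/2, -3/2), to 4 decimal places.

∂f₂/∂a = -2·a·b + b.
At (1/2, -3/2) this is 0.0000.

0.0000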